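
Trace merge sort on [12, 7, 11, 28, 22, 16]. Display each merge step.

Divide and conquer:
  Merge [7] + [11] -> [7, 11]
  Merge [12] + [7, 11] -> [7, 11, 12]
  Merge [22] + [16] -> [16, 22]
  Merge [28] + [16, 22] -> [16, 22, 28]
  Merge [7, 11, 12] + [16, 22, 28] -> [7, 11, 12, 16, 22, 28]


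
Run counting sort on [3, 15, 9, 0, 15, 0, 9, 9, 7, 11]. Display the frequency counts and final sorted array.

Count array: [2, 0, 0, 1, 0, 0, 0, 1, 0, 3, 0, 1, 0, 0, 0, 2]
(count[i] = number of elements equal to i)
Cumulative count: [2, 2, 2, 3, 3, 3, 3, 4, 4, 7, 7, 8, 8, 8, 8, 10]
Sorted: [0, 0, 3, 7, 9, 9, 9, 11, 15, 15]


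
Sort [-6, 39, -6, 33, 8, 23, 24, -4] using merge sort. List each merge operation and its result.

Divide and conquer:
  Merge [-6] + [39] -> [-6, 39]
  Merge [-6] + [33] -> [-6, 33]
  Merge [-6, 39] + [-6, 33] -> [-6, -6, 33, 39]
  Merge [8] + [23] -> [8, 23]
  Merge [24] + [-4] -> [-4, 24]
  Merge [8, 23] + [-4, 24] -> [-4, 8, 23, 24]
  Merge [-6, -6, 33, 39] + [-4, 8, 23, 24] -> [-6, -6, -4, 8, 23, 24, 33, 39]


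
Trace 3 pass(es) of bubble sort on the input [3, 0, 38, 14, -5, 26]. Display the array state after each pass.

After pass 1: [0, 3, 14, -5, 26, 38] (4 swaps)
After pass 2: [0, 3, -5, 14, 26, 38] (1 swaps)
After pass 3: [0, -5, 3, 14, 26, 38] (1 swaps)
Total swaps: 6


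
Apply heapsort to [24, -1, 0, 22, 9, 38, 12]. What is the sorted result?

Build heap: [38, 22, 24, -1, 9, 0, 12]
Extract 38: [24, 22, 12, -1, 9, 0, 38]
Extract 24: [22, 9, 12, -1, 0, 24, 38]
Extract 22: [12, 9, 0, -1, 22, 24, 38]
Extract 12: [9, -1, 0, 12, 22, 24, 38]
Extract 9: [0, -1, 9, 12, 22, 24, 38]
Extract 0: [-1, 0, 9, 12, 22, 24, 38]


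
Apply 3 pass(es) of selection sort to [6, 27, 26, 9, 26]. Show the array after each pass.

Pass 1: Select minimum 6 at index 0, swap -> [6, 27, 26, 9, 26]
Pass 2: Select minimum 9 at index 3, swap -> [6, 9, 26, 27, 26]
Pass 3: Select minimum 26 at index 2, swap -> [6, 9, 26, 27, 26]


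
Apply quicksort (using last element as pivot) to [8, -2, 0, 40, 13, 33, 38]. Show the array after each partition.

Partition 1: pivot=38 at index 5 -> [8, -2, 0, 13, 33, 38, 40]
Partition 2: pivot=33 at index 4 -> [8, -2, 0, 13, 33, 38, 40]
Partition 3: pivot=13 at index 3 -> [8, -2, 0, 13, 33, 38, 40]
Partition 4: pivot=0 at index 1 -> [-2, 0, 8, 13, 33, 38, 40]


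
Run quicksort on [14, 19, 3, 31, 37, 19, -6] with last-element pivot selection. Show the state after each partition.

Partition 1: pivot=-6 at index 0 -> [-6, 19, 3, 31, 37, 19, 14]
Partition 2: pivot=14 at index 2 -> [-6, 3, 14, 31, 37, 19, 19]
Partition 3: pivot=19 at index 4 -> [-6, 3, 14, 19, 19, 31, 37]
Partition 4: pivot=37 at index 6 -> [-6, 3, 14, 19, 19, 31, 37]


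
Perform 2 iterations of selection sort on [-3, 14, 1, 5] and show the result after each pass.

Pass 1: Select minimum -3 at index 0, swap -> [-3, 14, 1, 5]
Pass 2: Select minimum 1 at index 2, swap -> [-3, 1, 14, 5]


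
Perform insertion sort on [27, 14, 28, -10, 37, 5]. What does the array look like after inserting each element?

First element 27 is already 'sorted'
Insert 14: shifted 1 elements -> [14, 27, 28, -10, 37, 5]
Insert 28: shifted 0 elements -> [14, 27, 28, -10, 37, 5]
Insert -10: shifted 3 elements -> [-10, 14, 27, 28, 37, 5]
Insert 37: shifted 0 elements -> [-10, 14, 27, 28, 37, 5]
Insert 5: shifted 4 elements -> [-10, 5, 14, 27, 28, 37]


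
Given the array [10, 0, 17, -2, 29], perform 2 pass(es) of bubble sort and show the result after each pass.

After pass 1: [0, 10, -2, 17, 29] (2 swaps)
After pass 2: [0, -2, 10, 17, 29] (1 swaps)
Total swaps: 3


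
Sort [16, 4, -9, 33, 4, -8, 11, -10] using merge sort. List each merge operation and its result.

Divide and conquer:
  Merge [16] + [4] -> [4, 16]
  Merge [-9] + [33] -> [-9, 33]
  Merge [4, 16] + [-9, 33] -> [-9, 4, 16, 33]
  Merge [4] + [-8] -> [-8, 4]
  Merge [11] + [-10] -> [-10, 11]
  Merge [-8, 4] + [-10, 11] -> [-10, -8, 4, 11]
  Merge [-9, 4, 16, 33] + [-10, -8, 4, 11] -> [-10, -9, -8, 4, 4, 11, 16, 33]


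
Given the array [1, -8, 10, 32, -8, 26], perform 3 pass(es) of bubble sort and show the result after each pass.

After pass 1: [-8, 1, 10, -8, 26, 32] (3 swaps)
After pass 2: [-8, 1, -8, 10, 26, 32] (1 swaps)
After pass 3: [-8, -8, 1, 10, 26, 32] (1 swaps)
Total swaps: 5


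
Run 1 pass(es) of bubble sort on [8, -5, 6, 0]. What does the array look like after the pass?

After pass 1: [-5, 6, 0, 8] (3 swaps)
Total swaps: 3


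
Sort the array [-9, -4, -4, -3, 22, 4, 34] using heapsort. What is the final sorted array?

Build heap: [34, 22, 4, -3, -4, -9, -4]
Extract 34: [22, -3, 4, -4, -4, -9, 34]
Extract 22: [4, -3, -9, -4, -4, 22, 34]
Extract 4: [-3, -4, -9, -4, 4, 22, 34]
Extract -3: [-4, -4, -9, -3, 4, 22, 34]
Extract -4: [-4, -9, -4, -3, 4, 22, 34]
Extract -4: [-9, -4, -4, -3, 4, 22, 34]


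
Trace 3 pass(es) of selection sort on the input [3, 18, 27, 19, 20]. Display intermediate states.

Pass 1: Select minimum 3 at index 0, swap -> [3, 18, 27, 19, 20]
Pass 2: Select minimum 18 at index 1, swap -> [3, 18, 27, 19, 20]
Pass 3: Select minimum 19 at index 3, swap -> [3, 18, 19, 27, 20]


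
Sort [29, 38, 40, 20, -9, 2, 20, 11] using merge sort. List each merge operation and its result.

Divide and conquer:
  Merge [29] + [38] -> [29, 38]
  Merge [40] + [20] -> [20, 40]
  Merge [29, 38] + [20, 40] -> [20, 29, 38, 40]
  Merge [-9] + [2] -> [-9, 2]
  Merge [20] + [11] -> [11, 20]
  Merge [-9, 2] + [11, 20] -> [-9, 2, 11, 20]
  Merge [20, 29, 38, 40] + [-9, 2, 11, 20] -> [-9, 2, 11, 20, 20, 29, 38, 40]


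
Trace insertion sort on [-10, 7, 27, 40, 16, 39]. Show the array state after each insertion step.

First element -10 is already 'sorted'
Insert 7: shifted 0 elements -> [-10, 7, 27, 40, 16, 39]
Insert 27: shifted 0 elements -> [-10, 7, 27, 40, 16, 39]
Insert 40: shifted 0 elements -> [-10, 7, 27, 40, 16, 39]
Insert 16: shifted 2 elements -> [-10, 7, 16, 27, 40, 39]
Insert 39: shifted 1 elements -> [-10, 7, 16, 27, 39, 40]


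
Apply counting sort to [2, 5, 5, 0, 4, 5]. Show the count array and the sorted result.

Count array: [1, 0, 1, 0, 1, 3]
(count[i] = number of elements equal to i)
Cumulative count: [1, 1, 2, 2, 3, 6]
Sorted: [0, 2, 4, 5, 5, 5]


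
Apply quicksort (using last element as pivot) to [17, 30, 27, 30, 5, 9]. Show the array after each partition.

Partition 1: pivot=9 at index 1 -> [5, 9, 27, 30, 17, 30]
Partition 2: pivot=30 at index 5 -> [5, 9, 27, 30, 17, 30]
Partition 3: pivot=17 at index 2 -> [5, 9, 17, 30, 27, 30]
Partition 4: pivot=27 at index 3 -> [5, 9, 17, 27, 30, 30]


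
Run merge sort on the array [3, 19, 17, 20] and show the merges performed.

Divide and conquer:
  Merge [3] + [19] -> [3, 19]
  Merge [17] + [20] -> [17, 20]
  Merge [3, 19] + [17, 20] -> [3, 17, 19, 20]


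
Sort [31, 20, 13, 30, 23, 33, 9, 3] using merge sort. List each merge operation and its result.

Divide and conquer:
  Merge [31] + [20] -> [20, 31]
  Merge [13] + [30] -> [13, 30]
  Merge [20, 31] + [13, 30] -> [13, 20, 30, 31]
  Merge [23] + [33] -> [23, 33]
  Merge [9] + [3] -> [3, 9]
  Merge [23, 33] + [3, 9] -> [3, 9, 23, 33]
  Merge [13, 20, 30, 31] + [3, 9, 23, 33] -> [3, 9, 13, 20, 23, 30, 31, 33]


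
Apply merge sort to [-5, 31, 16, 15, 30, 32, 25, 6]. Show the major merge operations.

Divide and conquer:
  Merge [-5] + [31] -> [-5, 31]
  Merge [16] + [15] -> [15, 16]
  Merge [-5, 31] + [15, 16] -> [-5, 15, 16, 31]
  Merge [30] + [32] -> [30, 32]
  Merge [25] + [6] -> [6, 25]
  Merge [30, 32] + [6, 25] -> [6, 25, 30, 32]
  Merge [-5, 15, 16, 31] + [6, 25, 30, 32] -> [-5, 6, 15, 16, 25, 30, 31, 32]


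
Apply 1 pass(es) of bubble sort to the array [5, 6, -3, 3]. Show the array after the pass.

After pass 1: [5, -3, 3, 6] (2 swaps)
Total swaps: 2


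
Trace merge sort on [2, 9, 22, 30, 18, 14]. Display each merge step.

Divide and conquer:
  Merge [9] + [22] -> [9, 22]
  Merge [2] + [9, 22] -> [2, 9, 22]
  Merge [18] + [14] -> [14, 18]
  Merge [30] + [14, 18] -> [14, 18, 30]
  Merge [2, 9, 22] + [14, 18, 30] -> [2, 9, 14, 18, 22, 30]


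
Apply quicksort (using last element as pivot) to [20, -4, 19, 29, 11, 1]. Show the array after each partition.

Partition 1: pivot=1 at index 1 -> [-4, 1, 19, 29, 11, 20]
Partition 2: pivot=20 at index 4 -> [-4, 1, 19, 11, 20, 29]
Partition 3: pivot=11 at index 2 -> [-4, 1, 11, 19, 20, 29]


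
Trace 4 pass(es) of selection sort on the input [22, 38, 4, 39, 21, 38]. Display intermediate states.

Pass 1: Select minimum 4 at index 2, swap -> [4, 38, 22, 39, 21, 38]
Pass 2: Select minimum 21 at index 4, swap -> [4, 21, 22, 39, 38, 38]
Pass 3: Select minimum 22 at index 2, swap -> [4, 21, 22, 39, 38, 38]
Pass 4: Select minimum 38 at index 4, swap -> [4, 21, 22, 38, 39, 38]


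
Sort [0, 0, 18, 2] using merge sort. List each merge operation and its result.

Divide and conquer:
  Merge [0] + [0] -> [0, 0]
  Merge [18] + [2] -> [2, 18]
  Merge [0, 0] + [2, 18] -> [0, 0, 2, 18]


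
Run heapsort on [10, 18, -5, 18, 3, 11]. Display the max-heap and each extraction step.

Build heap: [18, 18, 11, 10, 3, -5]
Extract 18: [18, 10, 11, -5, 3, 18]
Extract 18: [11, 10, 3, -5, 18, 18]
Extract 11: [10, -5, 3, 11, 18, 18]
Extract 10: [3, -5, 10, 11, 18, 18]
Extract 3: [-5, 3, 10, 11, 18, 18]


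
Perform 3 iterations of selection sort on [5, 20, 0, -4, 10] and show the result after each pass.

Pass 1: Select minimum -4 at index 3, swap -> [-4, 20, 0, 5, 10]
Pass 2: Select minimum 0 at index 2, swap -> [-4, 0, 20, 5, 10]
Pass 3: Select minimum 5 at index 3, swap -> [-4, 0, 5, 20, 10]


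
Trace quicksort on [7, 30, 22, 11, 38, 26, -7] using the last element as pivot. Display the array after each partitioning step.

Partition 1: pivot=-7 at index 0 -> [-7, 30, 22, 11, 38, 26, 7]
Partition 2: pivot=7 at index 1 -> [-7, 7, 22, 11, 38, 26, 30]
Partition 3: pivot=30 at index 5 -> [-7, 7, 22, 11, 26, 30, 38]
Partition 4: pivot=26 at index 4 -> [-7, 7, 22, 11, 26, 30, 38]
Partition 5: pivot=11 at index 2 -> [-7, 7, 11, 22, 26, 30, 38]


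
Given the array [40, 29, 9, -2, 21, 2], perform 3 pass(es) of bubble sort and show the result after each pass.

After pass 1: [29, 9, -2, 21, 2, 40] (5 swaps)
After pass 2: [9, -2, 21, 2, 29, 40] (4 swaps)
After pass 3: [-2, 9, 2, 21, 29, 40] (2 swaps)
Total swaps: 11


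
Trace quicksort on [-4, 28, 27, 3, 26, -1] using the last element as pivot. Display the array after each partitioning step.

Partition 1: pivot=-1 at index 1 -> [-4, -1, 27, 3, 26, 28]
Partition 2: pivot=28 at index 5 -> [-4, -1, 27, 3, 26, 28]
Partition 3: pivot=26 at index 3 -> [-4, -1, 3, 26, 27, 28]


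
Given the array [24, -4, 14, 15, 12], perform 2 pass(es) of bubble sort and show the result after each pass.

After pass 1: [-4, 14, 15, 12, 24] (4 swaps)
After pass 2: [-4, 14, 12, 15, 24] (1 swaps)
Total swaps: 5


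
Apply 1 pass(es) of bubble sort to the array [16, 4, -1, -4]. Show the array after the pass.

After pass 1: [4, -1, -4, 16] (3 swaps)
Total swaps: 3


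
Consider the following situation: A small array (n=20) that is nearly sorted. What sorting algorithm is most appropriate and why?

Best choice: Insertion sort
Reason: Insertion sort is O(n) for nearly sorted arrays and has low overhead


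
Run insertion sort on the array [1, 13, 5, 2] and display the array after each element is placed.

First element 1 is already 'sorted'
Insert 13: shifted 0 elements -> [1, 13, 5, 2]
Insert 5: shifted 1 elements -> [1, 5, 13, 2]
Insert 2: shifted 2 elements -> [1, 2, 5, 13]


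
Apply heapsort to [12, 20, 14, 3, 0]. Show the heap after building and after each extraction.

Build heap: [20, 12, 14, 3, 0]
Extract 20: [14, 12, 0, 3, 20]
Extract 14: [12, 3, 0, 14, 20]
Extract 12: [3, 0, 12, 14, 20]
Extract 3: [0, 3, 12, 14, 20]


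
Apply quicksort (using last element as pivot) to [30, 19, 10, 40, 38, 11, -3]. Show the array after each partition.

Partition 1: pivot=-3 at index 0 -> [-3, 19, 10, 40, 38, 11, 30]
Partition 2: pivot=30 at index 4 -> [-3, 19, 10, 11, 30, 40, 38]
Partition 3: pivot=11 at index 2 -> [-3, 10, 11, 19, 30, 40, 38]
Partition 4: pivot=38 at index 5 -> [-3, 10, 11, 19, 30, 38, 40]


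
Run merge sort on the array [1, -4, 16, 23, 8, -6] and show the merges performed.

Divide and conquer:
  Merge [-4] + [16] -> [-4, 16]
  Merge [1] + [-4, 16] -> [-4, 1, 16]
  Merge [8] + [-6] -> [-6, 8]
  Merge [23] + [-6, 8] -> [-6, 8, 23]
  Merge [-4, 1, 16] + [-6, 8, 23] -> [-6, -4, 1, 8, 16, 23]


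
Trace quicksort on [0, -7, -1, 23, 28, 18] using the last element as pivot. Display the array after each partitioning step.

Partition 1: pivot=18 at index 3 -> [0, -7, -1, 18, 28, 23]
Partition 2: pivot=-1 at index 1 -> [-7, -1, 0, 18, 28, 23]
Partition 3: pivot=23 at index 4 -> [-7, -1, 0, 18, 23, 28]


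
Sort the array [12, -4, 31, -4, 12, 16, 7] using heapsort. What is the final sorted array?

Build heap: [31, 12, 16, -4, -4, 12, 7]
Extract 31: [16, 12, 12, -4, -4, 7, 31]
Extract 16: [12, 7, 12, -4, -4, 16, 31]
Extract 12: [12, 7, -4, -4, 12, 16, 31]
Extract 12: [7, -4, -4, 12, 12, 16, 31]
Extract 7: [-4, -4, 7, 12, 12, 16, 31]
Extract -4: [-4, -4, 7, 12, 12, 16, 31]


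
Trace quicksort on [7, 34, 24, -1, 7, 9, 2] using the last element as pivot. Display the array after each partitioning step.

Partition 1: pivot=2 at index 1 -> [-1, 2, 24, 7, 7, 9, 34]
Partition 2: pivot=34 at index 6 -> [-1, 2, 24, 7, 7, 9, 34]
Partition 3: pivot=9 at index 4 -> [-1, 2, 7, 7, 9, 24, 34]
Partition 4: pivot=7 at index 3 -> [-1, 2, 7, 7, 9, 24, 34]


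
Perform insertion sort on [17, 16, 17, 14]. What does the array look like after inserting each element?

First element 17 is already 'sorted'
Insert 16: shifted 1 elements -> [16, 17, 17, 14]
Insert 17: shifted 0 elements -> [16, 17, 17, 14]
Insert 14: shifted 3 elements -> [14, 16, 17, 17]


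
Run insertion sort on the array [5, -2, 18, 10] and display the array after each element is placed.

First element 5 is already 'sorted'
Insert -2: shifted 1 elements -> [-2, 5, 18, 10]
Insert 18: shifted 0 elements -> [-2, 5, 18, 10]
Insert 10: shifted 1 elements -> [-2, 5, 10, 18]


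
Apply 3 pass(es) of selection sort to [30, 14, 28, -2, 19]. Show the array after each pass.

Pass 1: Select minimum -2 at index 3, swap -> [-2, 14, 28, 30, 19]
Pass 2: Select minimum 14 at index 1, swap -> [-2, 14, 28, 30, 19]
Pass 3: Select minimum 19 at index 4, swap -> [-2, 14, 19, 30, 28]


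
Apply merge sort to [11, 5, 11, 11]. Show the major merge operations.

Divide and conquer:
  Merge [11] + [5] -> [5, 11]
  Merge [11] + [11] -> [11, 11]
  Merge [5, 11] + [11, 11] -> [5, 11, 11, 11]


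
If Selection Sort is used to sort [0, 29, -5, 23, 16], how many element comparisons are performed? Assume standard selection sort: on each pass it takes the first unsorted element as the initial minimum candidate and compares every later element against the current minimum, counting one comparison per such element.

Pass 1: scan indices 1..4 for the minimum = 4 comparison(s); min is -5, place at index 0 -> [-5, 29, 0, 23, 16]
Pass 2: scan indices 2..4 for the minimum = 3 comparison(s); min is 0, place at index 1 -> [-5, 0, 29, 23, 16]
Pass 3: scan indices 3..4 for the minimum = 2 comparison(s); min is 16, place at index 2 -> [-5, 0, 16, 23, 29]
Pass 4: scan indices 4..4 for the minimum = 1 comparison(s); min is 23, place at index 3 -> [-5, 0, 16, 23, 29]
Selection sort always scans the whole unsorted suffix, so the count is (n-1) + (n-2) + ... + 1 = n(n-1)/2 = 5*4/2 = 10 regardless of the input order.
Total comparisons: 4 + 3 + 2 + 1 = 10


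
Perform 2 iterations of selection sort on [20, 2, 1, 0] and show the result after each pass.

Pass 1: Select minimum 0 at index 3, swap -> [0, 2, 1, 20]
Pass 2: Select minimum 1 at index 2, swap -> [0, 1, 2, 20]


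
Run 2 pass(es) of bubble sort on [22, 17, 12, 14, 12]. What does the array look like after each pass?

After pass 1: [17, 12, 14, 12, 22] (4 swaps)
After pass 2: [12, 14, 12, 17, 22] (3 swaps)
Total swaps: 7


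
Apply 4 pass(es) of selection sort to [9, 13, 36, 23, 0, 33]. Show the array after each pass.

Pass 1: Select minimum 0 at index 4, swap -> [0, 13, 36, 23, 9, 33]
Pass 2: Select minimum 9 at index 4, swap -> [0, 9, 36, 23, 13, 33]
Pass 3: Select minimum 13 at index 4, swap -> [0, 9, 13, 23, 36, 33]
Pass 4: Select minimum 23 at index 3, swap -> [0, 9, 13, 23, 36, 33]


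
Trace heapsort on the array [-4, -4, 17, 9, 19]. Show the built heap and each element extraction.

Build heap: [19, 9, 17, -4, -4]
Extract 19: [17, 9, -4, -4, 19]
Extract 17: [9, -4, -4, 17, 19]
Extract 9: [-4, -4, 9, 17, 19]
Extract -4: [-4, -4, 9, 17, 19]


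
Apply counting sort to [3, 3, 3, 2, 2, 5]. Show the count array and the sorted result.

Count array: [0, 0, 2, 3, 0, 1]
(count[i] = number of elements equal to i)
Cumulative count: [0, 0, 2, 5, 5, 6]
Sorted: [2, 2, 3, 3, 3, 5]


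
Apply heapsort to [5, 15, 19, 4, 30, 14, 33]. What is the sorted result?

Build heap: [33, 30, 19, 4, 15, 14, 5]
Extract 33: [30, 15, 19, 4, 5, 14, 33]
Extract 30: [19, 15, 14, 4, 5, 30, 33]
Extract 19: [15, 5, 14, 4, 19, 30, 33]
Extract 15: [14, 5, 4, 15, 19, 30, 33]
Extract 14: [5, 4, 14, 15, 19, 30, 33]
Extract 5: [4, 5, 14, 15, 19, 30, 33]


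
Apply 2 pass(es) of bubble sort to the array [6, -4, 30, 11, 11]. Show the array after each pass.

After pass 1: [-4, 6, 11, 11, 30] (3 swaps)
After pass 2: [-4, 6, 11, 11, 30] (0 swaps)
Total swaps: 3


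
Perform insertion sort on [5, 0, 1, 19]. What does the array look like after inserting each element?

First element 5 is already 'sorted'
Insert 0: shifted 1 elements -> [0, 5, 1, 19]
Insert 1: shifted 1 elements -> [0, 1, 5, 19]
Insert 19: shifted 0 elements -> [0, 1, 5, 19]


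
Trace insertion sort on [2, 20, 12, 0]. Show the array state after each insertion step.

First element 2 is already 'sorted'
Insert 20: shifted 0 elements -> [2, 20, 12, 0]
Insert 12: shifted 1 elements -> [2, 12, 20, 0]
Insert 0: shifted 3 elements -> [0, 2, 12, 20]


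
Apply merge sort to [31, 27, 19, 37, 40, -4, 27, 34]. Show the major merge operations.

Divide and conquer:
  Merge [31] + [27] -> [27, 31]
  Merge [19] + [37] -> [19, 37]
  Merge [27, 31] + [19, 37] -> [19, 27, 31, 37]
  Merge [40] + [-4] -> [-4, 40]
  Merge [27] + [34] -> [27, 34]
  Merge [-4, 40] + [27, 34] -> [-4, 27, 34, 40]
  Merge [19, 27, 31, 37] + [-4, 27, 34, 40] -> [-4, 19, 27, 27, 31, 34, 37, 40]


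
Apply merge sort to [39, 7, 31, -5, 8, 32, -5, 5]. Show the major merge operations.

Divide and conquer:
  Merge [39] + [7] -> [7, 39]
  Merge [31] + [-5] -> [-5, 31]
  Merge [7, 39] + [-5, 31] -> [-5, 7, 31, 39]
  Merge [8] + [32] -> [8, 32]
  Merge [-5] + [5] -> [-5, 5]
  Merge [8, 32] + [-5, 5] -> [-5, 5, 8, 32]
  Merge [-5, 7, 31, 39] + [-5, 5, 8, 32] -> [-5, -5, 5, 7, 8, 31, 32, 39]


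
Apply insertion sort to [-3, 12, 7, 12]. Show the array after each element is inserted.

First element -3 is already 'sorted'
Insert 12: shifted 0 elements -> [-3, 12, 7, 12]
Insert 7: shifted 1 elements -> [-3, 7, 12, 12]
Insert 12: shifted 0 elements -> [-3, 7, 12, 12]


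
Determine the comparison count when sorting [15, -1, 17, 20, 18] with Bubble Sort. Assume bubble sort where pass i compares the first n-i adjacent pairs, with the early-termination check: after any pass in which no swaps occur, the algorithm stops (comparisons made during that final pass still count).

Pass 1: compare adjacent pairs (0,1)..(3,4) = 4 comparison(s), 2 swap(s) -> [-1, 15, 17, 18, 20]
Pass 2: compare adjacent pairs (0,1)..(2,3) = 3 comparison(s), 0 swap(s) -> [-1, 15, 17, 18, 20]
No swaps in this pass, so bubble sort stops here.
Total comparisons: 4 + 3 = 7


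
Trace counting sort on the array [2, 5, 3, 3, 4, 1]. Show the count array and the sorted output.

Count array: [0, 1, 1, 2, 1, 1]
(count[i] = number of elements equal to i)
Cumulative count: [0, 1, 2, 4, 5, 6]
Sorted: [1, 2, 3, 3, 4, 5]


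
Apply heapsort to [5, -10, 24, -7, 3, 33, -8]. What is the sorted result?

Build heap: [33, 3, 24, -7, -10, 5, -8]
Extract 33: [24, 3, 5, -7, -10, -8, 33]
Extract 24: [5, 3, -8, -7, -10, 24, 33]
Extract 5: [3, -7, -8, -10, 5, 24, 33]
Extract 3: [-7, -10, -8, 3, 5, 24, 33]
Extract -7: [-8, -10, -7, 3, 5, 24, 33]
Extract -8: [-10, -8, -7, 3, 5, 24, 33]


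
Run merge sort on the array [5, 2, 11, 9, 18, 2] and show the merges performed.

Divide and conquer:
  Merge [2] + [11] -> [2, 11]
  Merge [5] + [2, 11] -> [2, 5, 11]
  Merge [18] + [2] -> [2, 18]
  Merge [9] + [2, 18] -> [2, 9, 18]
  Merge [2, 5, 11] + [2, 9, 18] -> [2, 2, 5, 9, 11, 18]


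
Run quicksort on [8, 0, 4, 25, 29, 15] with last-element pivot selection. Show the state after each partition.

Partition 1: pivot=15 at index 3 -> [8, 0, 4, 15, 29, 25]
Partition 2: pivot=4 at index 1 -> [0, 4, 8, 15, 29, 25]
Partition 3: pivot=25 at index 4 -> [0, 4, 8, 15, 25, 29]


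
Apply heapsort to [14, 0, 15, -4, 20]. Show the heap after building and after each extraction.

Build heap: [20, 14, 15, -4, 0]
Extract 20: [15, 14, 0, -4, 20]
Extract 15: [14, -4, 0, 15, 20]
Extract 14: [0, -4, 14, 15, 20]
Extract 0: [-4, 0, 14, 15, 20]


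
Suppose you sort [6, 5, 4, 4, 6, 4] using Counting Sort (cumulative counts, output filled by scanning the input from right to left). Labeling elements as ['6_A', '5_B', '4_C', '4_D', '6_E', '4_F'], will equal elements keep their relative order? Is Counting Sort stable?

Trace Counting Sort on the labeled array (the key is the number; the letter only tracks identity):
  Counts for values 0..6: [0, 0, 0, 0, 3, 1, 2]
  Cumulative counts: [0, 0, 0, 0, 3, 4, 6]
  Scan right to left: place 4_F at output index 2
  Scan right to left: place 6_E at output index 5
  Scan right to left: place 4_D at output index 1
  Scan right to left: place 4_C at output index 0
  Scan right to left: place 5_B at output index 3
  Scan right to left: place 6_A at output index 4
  Output: [4_C, 4_D, 4_F, 5_B, 6_A, 6_E]
Equal keys:
  value 4: originally 4_C, 4_D, 4_F; after sorting 4_C, 4_D, 4_F -> order preserved
  value 6: originally 6_A, 6_E; after sorting 6_A, 6_E -> order preserved
All equal keys kept their original relative order. Counting Sort is stable: scanning the input right to left with decreasing cumulative counts places later duplicates at later output positions.
Answer: Stable


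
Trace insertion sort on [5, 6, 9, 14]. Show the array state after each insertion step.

First element 5 is already 'sorted'
Insert 6: shifted 0 elements -> [5, 6, 9, 14]
Insert 9: shifted 0 elements -> [5, 6, 9, 14]
Insert 14: shifted 0 elements -> [5, 6, 9, 14]


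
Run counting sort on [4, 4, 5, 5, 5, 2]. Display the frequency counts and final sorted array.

Count array: [0, 0, 1, 0, 2, 3]
(count[i] = number of elements equal to i)
Cumulative count: [0, 0, 1, 1, 3, 6]
Sorted: [2, 4, 4, 5, 5, 5]


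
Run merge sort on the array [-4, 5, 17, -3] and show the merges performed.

Divide and conquer:
  Merge [-4] + [5] -> [-4, 5]
  Merge [17] + [-3] -> [-3, 17]
  Merge [-4, 5] + [-3, 17] -> [-4, -3, 5, 17]


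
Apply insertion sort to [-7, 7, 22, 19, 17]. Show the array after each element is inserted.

First element -7 is already 'sorted'
Insert 7: shifted 0 elements -> [-7, 7, 22, 19, 17]
Insert 22: shifted 0 elements -> [-7, 7, 22, 19, 17]
Insert 19: shifted 1 elements -> [-7, 7, 19, 22, 17]
Insert 17: shifted 2 elements -> [-7, 7, 17, 19, 22]


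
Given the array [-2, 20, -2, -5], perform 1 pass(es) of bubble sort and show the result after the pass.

After pass 1: [-2, -2, -5, 20] (2 swaps)
Total swaps: 2


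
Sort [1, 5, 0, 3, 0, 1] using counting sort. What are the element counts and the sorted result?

Count array: [2, 2, 0, 1, 0, 1]
(count[i] = number of elements equal to i)
Cumulative count: [2, 4, 4, 5, 5, 6]
Sorted: [0, 0, 1, 1, 3, 5]


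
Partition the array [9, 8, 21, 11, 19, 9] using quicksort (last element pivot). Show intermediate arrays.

Partition 1: pivot=9 at index 2 -> [9, 8, 9, 11, 19, 21]
Partition 2: pivot=8 at index 0 -> [8, 9, 9, 11, 19, 21]
Partition 3: pivot=21 at index 5 -> [8, 9, 9, 11, 19, 21]
Partition 4: pivot=19 at index 4 -> [8, 9, 9, 11, 19, 21]


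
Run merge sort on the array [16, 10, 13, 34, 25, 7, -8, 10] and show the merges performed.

Divide and conquer:
  Merge [16] + [10] -> [10, 16]
  Merge [13] + [34] -> [13, 34]
  Merge [10, 16] + [13, 34] -> [10, 13, 16, 34]
  Merge [25] + [7] -> [7, 25]
  Merge [-8] + [10] -> [-8, 10]
  Merge [7, 25] + [-8, 10] -> [-8, 7, 10, 25]
  Merge [10, 13, 16, 34] + [-8, 7, 10, 25] -> [-8, 7, 10, 10, 13, 16, 25, 34]


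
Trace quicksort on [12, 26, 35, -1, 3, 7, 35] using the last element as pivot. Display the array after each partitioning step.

Partition 1: pivot=35 at index 6 -> [12, 26, 35, -1, 3, 7, 35]
Partition 2: pivot=7 at index 2 -> [-1, 3, 7, 12, 26, 35, 35]
Partition 3: pivot=3 at index 1 -> [-1, 3, 7, 12, 26, 35, 35]
Partition 4: pivot=35 at index 5 -> [-1, 3, 7, 12, 26, 35, 35]
Partition 5: pivot=26 at index 4 -> [-1, 3, 7, 12, 26, 35, 35]


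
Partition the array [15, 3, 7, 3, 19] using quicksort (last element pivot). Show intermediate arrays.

Partition 1: pivot=19 at index 4 -> [15, 3, 7, 3, 19]
Partition 2: pivot=3 at index 1 -> [3, 3, 7, 15, 19]
Partition 3: pivot=15 at index 3 -> [3, 3, 7, 15, 19]


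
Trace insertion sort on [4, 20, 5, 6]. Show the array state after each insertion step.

First element 4 is already 'sorted'
Insert 20: shifted 0 elements -> [4, 20, 5, 6]
Insert 5: shifted 1 elements -> [4, 5, 20, 6]
Insert 6: shifted 1 elements -> [4, 5, 6, 20]


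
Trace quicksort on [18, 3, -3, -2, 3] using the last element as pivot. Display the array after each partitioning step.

Partition 1: pivot=3 at index 3 -> [3, -3, -2, 3, 18]
Partition 2: pivot=-2 at index 1 -> [-3, -2, 3, 3, 18]


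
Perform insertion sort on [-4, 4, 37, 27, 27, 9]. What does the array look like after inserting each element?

First element -4 is already 'sorted'
Insert 4: shifted 0 elements -> [-4, 4, 37, 27, 27, 9]
Insert 37: shifted 0 elements -> [-4, 4, 37, 27, 27, 9]
Insert 27: shifted 1 elements -> [-4, 4, 27, 37, 27, 9]
Insert 27: shifted 1 elements -> [-4, 4, 27, 27, 37, 9]
Insert 9: shifted 3 elements -> [-4, 4, 9, 27, 27, 37]


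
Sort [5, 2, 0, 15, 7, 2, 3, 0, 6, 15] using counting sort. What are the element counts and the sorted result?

Count array: [2, 0, 2, 1, 0, 1, 1, 1, 0, 0, 0, 0, 0, 0, 0, 2]
(count[i] = number of elements equal to i)
Cumulative count: [2, 2, 4, 5, 5, 6, 7, 8, 8, 8, 8, 8, 8, 8, 8, 10]
Sorted: [0, 0, 2, 2, 3, 5, 6, 7, 15, 15]


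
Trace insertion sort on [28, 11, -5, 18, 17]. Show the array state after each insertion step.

First element 28 is already 'sorted'
Insert 11: shifted 1 elements -> [11, 28, -5, 18, 17]
Insert -5: shifted 2 elements -> [-5, 11, 28, 18, 17]
Insert 18: shifted 1 elements -> [-5, 11, 18, 28, 17]
Insert 17: shifted 2 elements -> [-5, 11, 17, 18, 28]


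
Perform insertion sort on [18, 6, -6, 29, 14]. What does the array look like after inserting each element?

First element 18 is already 'sorted'
Insert 6: shifted 1 elements -> [6, 18, -6, 29, 14]
Insert -6: shifted 2 elements -> [-6, 6, 18, 29, 14]
Insert 29: shifted 0 elements -> [-6, 6, 18, 29, 14]
Insert 14: shifted 2 elements -> [-6, 6, 14, 18, 29]


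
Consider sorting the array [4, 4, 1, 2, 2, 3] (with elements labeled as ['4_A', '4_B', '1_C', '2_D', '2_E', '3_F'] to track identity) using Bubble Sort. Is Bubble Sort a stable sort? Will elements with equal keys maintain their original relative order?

Trace Bubble Sort on the labeled array (the key is the number; the letter only tracks identity):
  After pass 1: [4_A, 1_C, 2_D, 2_E, 3_F, 4_B]
  After pass 2: [1_C, 2_D, 2_E, 3_F, 4_A, 4_B]
  After pass 3: [1_C, 2_D, 2_E, 3_F, 4_A, 4_B] (no swaps, done)
Final order: [1_C, 2_D, 2_E, 3_F, 4_A, 4_B]
Equal keys:
  value 2: originally 2_D, 2_E; after sorting 2_D, 2_E -> order preserved
  value 4: originally 4_A, 4_B; after sorting 4_A, 4_B -> order preserved
All equal keys kept their original relative order. Bubble Sort is stable: it only swaps adjacent elements when the left one is strictly greater, so equal keys never move past each other.
Answer: Stable


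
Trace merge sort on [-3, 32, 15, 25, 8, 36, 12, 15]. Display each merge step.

Divide and conquer:
  Merge [-3] + [32] -> [-3, 32]
  Merge [15] + [25] -> [15, 25]
  Merge [-3, 32] + [15, 25] -> [-3, 15, 25, 32]
  Merge [8] + [36] -> [8, 36]
  Merge [12] + [15] -> [12, 15]
  Merge [8, 36] + [12, 15] -> [8, 12, 15, 36]
  Merge [-3, 15, 25, 32] + [8, 12, 15, 36] -> [-3, 8, 12, 15, 15, 25, 32, 36]


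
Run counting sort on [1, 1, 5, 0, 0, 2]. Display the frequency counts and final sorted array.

Count array: [2, 2, 1, 0, 0, 1]
(count[i] = number of elements equal to i)
Cumulative count: [2, 4, 5, 5, 5, 6]
Sorted: [0, 0, 1, 1, 2, 5]


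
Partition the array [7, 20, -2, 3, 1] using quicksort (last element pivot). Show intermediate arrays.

Partition 1: pivot=1 at index 1 -> [-2, 1, 7, 3, 20]
Partition 2: pivot=20 at index 4 -> [-2, 1, 7, 3, 20]
Partition 3: pivot=3 at index 2 -> [-2, 1, 3, 7, 20]


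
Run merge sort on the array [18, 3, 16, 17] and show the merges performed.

Divide and conquer:
  Merge [18] + [3] -> [3, 18]
  Merge [16] + [17] -> [16, 17]
  Merge [3, 18] + [16, 17] -> [3, 16, 17, 18]


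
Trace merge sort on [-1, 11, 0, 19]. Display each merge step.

Divide and conquer:
  Merge [-1] + [11] -> [-1, 11]
  Merge [0] + [19] -> [0, 19]
  Merge [-1, 11] + [0, 19] -> [-1, 0, 11, 19]


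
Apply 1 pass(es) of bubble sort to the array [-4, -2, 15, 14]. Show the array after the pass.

After pass 1: [-4, -2, 14, 15] (1 swaps)
Total swaps: 1


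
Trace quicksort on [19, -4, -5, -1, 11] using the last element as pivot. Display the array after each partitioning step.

Partition 1: pivot=11 at index 3 -> [-4, -5, -1, 11, 19]
Partition 2: pivot=-1 at index 2 -> [-4, -5, -1, 11, 19]
Partition 3: pivot=-5 at index 0 -> [-5, -4, -1, 11, 19]


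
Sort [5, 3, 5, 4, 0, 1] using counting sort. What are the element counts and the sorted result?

Count array: [1, 1, 0, 1, 1, 2]
(count[i] = number of elements equal to i)
Cumulative count: [1, 2, 2, 3, 4, 6]
Sorted: [0, 1, 3, 4, 5, 5]


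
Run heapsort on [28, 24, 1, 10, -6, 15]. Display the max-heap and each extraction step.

Build heap: [28, 24, 15, 10, -6, 1]
Extract 28: [24, 10, 15, 1, -6, 28]
Extract 24: [15, 10, -6, 1, 24, 28]
Extract 15: [10, 1, -6, 15, 24, 28]
Extract 10: [1, -6, 10, 15, 24, 28]
Extract 1: [-6, 1, 10, 15, 24, 28]


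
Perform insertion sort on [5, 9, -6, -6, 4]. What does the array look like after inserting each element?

First element 5 is already 'sorted'
Insert 9: shifted 0 elements -> [5, 9, -6, -6, 4]
Insert -6: shifted 2 elements -> [-6, 5, 9, -6, 4]
Insert -6: shifted 2 elements -> [-6, -6, 5, 9, 4]
Insert 4: shifted 2 elements -> [-6, -6, 4, 5, 9]


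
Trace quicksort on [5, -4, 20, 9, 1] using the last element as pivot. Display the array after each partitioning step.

Partition 1: pivot=1 at index 1 -> [-4, 1, 20, 9, 5]
Partition 2: pivot=5 at index 2 -> [-4, 1, 5, 9, 20]
Partition 3: pivot=20 at index 4 -> [-4, 1, 5, 9, 20]


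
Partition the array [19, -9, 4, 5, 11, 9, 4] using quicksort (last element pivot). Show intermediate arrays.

Partition 1: pivot=4 at index 2 -> [-9, 4, 4, 5, 11, 9, 19]
Partition 2: pivot=4 at index 1 -> [-9, 4, 4, 5, 11, 9, 19]
Partition 3: pivot=19 at index 6 -> [-9, 4, 4, 5, 11, 9, 19]
Partition 4: pivot=9 at index 4 -> [-9, 4, 4, 5, 9, 11, 19]


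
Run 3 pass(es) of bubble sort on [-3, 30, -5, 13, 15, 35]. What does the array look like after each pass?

After pass 1: [-3, -5, 13, 15, 30, 35] (3 swaps)
After pass 2: [-5, -3, 13, 15, 30, 35] (1 swaps)
After pass 3: [-5, -3, 13, 15, 30, 35] (0 swaps)
Total swaps: 4


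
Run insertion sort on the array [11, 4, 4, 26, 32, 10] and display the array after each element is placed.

First element 11 is already 'sorted'
Insert 4: shifted 1 elements -> [4, 11, 4, 26, 32, 10]
Insert 4: shifted 1 elements -> [4, 4, 11, 26, 32, 10]
Insert 26: shifted 0 elements -> [4, 4, 11, 26, 32, 10]
Insert 32: shifted 0 elements -> [4, 4, 11, 26, 32, 10]
Insert 10: shifted 3 elements -> [4, 4, 10, 11, 26, 32]


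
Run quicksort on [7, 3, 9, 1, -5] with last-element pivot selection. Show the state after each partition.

Partition 1: pivot=-5 at index 0 -> [-5, 3, 9, 1, 7]
Partition 2: pivot=7 at index 3 -> [-5, 3, 1, 7, 9]
Partition 3: pivot=1 at index 1 -> [-5, 1, 3, 7, 9]


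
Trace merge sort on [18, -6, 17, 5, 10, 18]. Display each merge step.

Divide and conquer:
  Merge [-6] + [17] -> [-6, 17]
  Merge [18] + [-6, 17] -> [-6, 17, 18]
  Merge [10] + [18] -> [10, 18]
  Merge [5] + [10, 18] -> [5, 10, 18]
  Merge [-6, 17, 18] + [5, 10, 18] -> [-6, 5, 10, 17, 18, 18]


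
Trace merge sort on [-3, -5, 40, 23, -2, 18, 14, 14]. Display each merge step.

Divide and conquer:
  Merge [-3] + [-5] -> [-5, -3]
  Merge [40] + [23] -> [23, 40]
  Merge [-5, -3] + [23, 40] -> [-5, -3, 23, 40]
  Merge [-2] + [18] -> [-2, 18]
  Merge [14] + [14] -> [14, 14]
  Merge [-2, 18] + [14, 14] -> [-2, 14, 14, 18]
  Merge [-5, -3, 23, 40] + [-2, 14, 14, 18] -> [-5, -3, -2, 14, 14, 18, 23, 40]


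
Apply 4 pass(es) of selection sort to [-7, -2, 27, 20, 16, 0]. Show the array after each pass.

Pass 1: Select minimum -7 at index 0, swap -> [-7, -2, 27, 20, 16, 0]
Pass 2: Select minimum -2 at index 1, swap -> [-7, -2, 27, 20, 16, 0]
Pass 3: Select minimum 0 at index 5, swap -> [-7, -2, 0, 20, 16, 27]
Pass 4: Select minimum 16 at index 4, swap -> [-7, -2, 0, 16, 20, 27]


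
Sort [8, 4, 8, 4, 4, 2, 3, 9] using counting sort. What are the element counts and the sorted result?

Count array: [0, 0, 1, 1, 3, 0, 0, 0, 2, 1]
(count[i] = number of elements equal to i)
Cumulative count: [0, 0, 1, 2, 5, 5, 5, 5, 7, 8]
Sorted: [2, 3, 4, 4, 4, 8, 8, 9]


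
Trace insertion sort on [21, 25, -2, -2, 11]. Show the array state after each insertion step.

First element 21 is already 'sorted'
Insert 25: shifted 0 elements -> [21, 25, -2, -2, 11]
Insert -2: shifted 2 elements -> [-2, 21, 25, -2, 11]
Insert -2: shifted 2 elements -> [-2, -2, 21, 25, 11]
Insert 11: shifted 2 elements -> [-2, -2, 11, 21, 25]


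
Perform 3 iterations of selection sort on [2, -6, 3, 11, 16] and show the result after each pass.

Pass 1: Select minimum -6 at index 1, swap -> [-6, 2, 3, 11, 16]
Pass 2: Select minimum 2 at index 1, swap -> [-6, 2, 3, 11, 16]
Pass 3: Select minimum 3 at index 2, swap -> [-6, 2, 3, 11, 16]


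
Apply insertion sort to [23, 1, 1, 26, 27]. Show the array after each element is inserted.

First element 23 is already 'sorted'
Insert 1: shifted 1 elements -> [1, 23, 1, 26, 27]
Insert 1: shifted 1 elements -> [1, 1, 23, 26, 27]
Insert 26: shifted 0 elements -> [1, 1, 23, 26, 27]
Insert 27: shifted 0 elements -> [1, 1, 23, 26, 27]


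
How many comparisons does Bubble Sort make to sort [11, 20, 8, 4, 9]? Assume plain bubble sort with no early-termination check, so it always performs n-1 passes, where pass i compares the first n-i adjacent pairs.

Pass 1: compare adjacent pairs (0,1)..(3,4) = 4 comparison(s), 3 swap(s) -> [11, 8, 4, 9, 20]
Pass 2: compare adjacent pairs (0,1)..(2,3) = 3 comparison(s), 3 swap(s) -> [8, 4, 9, 11, 20]
Pass 3: compare adjacent pairs (0,1)..(1,2) = 2 comparison(s), 1 swap(s) -> [4, 8, 9, 11, 20]
Pass 4: compare adjacent pairs (0,1)..(0,1) = 1 comparison(s), 0 swap(s) -> [4, 8, 9, 11, 20]
Total comparisons: 4 + 3 + 2 + 1 = 10


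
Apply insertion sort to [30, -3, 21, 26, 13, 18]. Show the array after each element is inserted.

First element 30 is already 'sorted'
Insert -3: shifted 1 elements -> [-3, 30, 21, 26, 13, 18]
Insert 21: shifted 1 elements -> [-3, 21, 30, 26, 13, 18]
Insert 26: shifted 1 elements -> [-3, 21, 26, 30, 13, 18]
Insert 13: shifted 3 elements -> [-3, 13, 21, 26, 30, 18]
Insert 18: shifted 3 elements -> [-3, 13, 18, 21, 26, 30]


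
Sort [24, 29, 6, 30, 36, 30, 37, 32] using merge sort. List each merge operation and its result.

Divide and conquer:
  Merge [24] + [29] -> [24, 29]
  Merge [6] + [30] -> [6, 30]
  Merge [24, 29] + [6, 30] -> [6, 24, 29, 30]
  Merge [36] + [30] -> [30, 36]
  Merge [37] + [32] -> [32, 37]
  Merge [30, 36] + [32, 37] -> [30, 32, 36, 37]
  Merge [6, 24, 29, 30] + [30, 32, 36, 37] -> [6, 24, 29, 30, 30, 32, 36, 37]


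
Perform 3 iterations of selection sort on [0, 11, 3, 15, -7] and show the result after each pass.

Pass 1: Select minimum -7 at index 4, swap -> [-7, 11, 3, 15, 0]
Pass 2: Select minimum 0 at index 4, swap -> [-7, 0, 3, 15, 11]
Pass 3: Select minimum 3 at index 2, swap -> [-7, 0, 3, 15, 11]


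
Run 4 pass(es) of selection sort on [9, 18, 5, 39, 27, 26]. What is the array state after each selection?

Pass 1: Select minimum 5 at index 2, swap -> [5, 18, 9, 39, 27, 26]
Pass 2: Select minimum 9 at index 2, swap -> [5, 9, 18, 39, 27, 26]
Pass 3: Select minimum 18 at index 2, swap -> [5, 9, 18, 39, 27, 26]
Pass 4: Select minimum 26 at index 5, swap -> [5, 9, 18, 26, 27, 39]


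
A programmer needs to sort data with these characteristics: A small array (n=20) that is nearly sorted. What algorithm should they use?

Best choice: Insertion sort
Reason: Insertion sort is O(n) for nearly sorted arrays and has low overhead


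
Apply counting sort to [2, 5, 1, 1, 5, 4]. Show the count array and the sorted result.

Count array: [0, 2, 1, 0, 1, 2]
(count[i] = number of elements equal to i)
Cumulative count: [0, 2, 3, 3, 4, 6]
Sorted: [1, 1, 2, 4, 5, 5]


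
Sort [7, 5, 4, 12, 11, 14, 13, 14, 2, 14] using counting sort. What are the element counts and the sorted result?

Count array: [0, 0, 1, 0, 1, 1, 0, 1, 0, 0, 0, 1, 1, 1, 3]
(count[i] = number of elements equal to i)
Cumulative count: [0, 0, 1, 1, 2, 3, 3, 4, 4, 4, 4, 5, 6, 7, 10]
Sorted: [2, 4, 5, 7, 11, 12, 13, 14, 14, 14]


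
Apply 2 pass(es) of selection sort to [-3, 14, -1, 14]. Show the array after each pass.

Pass 1: Select minimum -3 at index 0, swap -> [-3, 14, -1, 14]
Pass 2: Select minimum -1 at index 2, swap -> [-3, -1, 14, 14]


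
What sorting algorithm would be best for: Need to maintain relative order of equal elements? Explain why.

Best choice: Merge sort or Insertion sort
Reason: Both are stable; quicksort and heapsort are not stable


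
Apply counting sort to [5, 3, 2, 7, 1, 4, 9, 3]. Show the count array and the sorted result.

Count array: [0, 1, 1, 2, 1, 1, 0, 1, 0, 1]
(count[i] = number of elements equal to i)
Cumulative count: [0, 1, 2, 4, 5, 6, 6, 7, 7, 8]
Sorted: [1, 2, 3, 3, 4, 5, 7, 9]


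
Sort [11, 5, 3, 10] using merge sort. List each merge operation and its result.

Divide and conquer:
  Merge [11] + [5] -> [5, 11]
  Merge [3] + [10] -> [3, 10]
  Merge [5, 11] + [3, 10] -> [3, 5, 10, 11]


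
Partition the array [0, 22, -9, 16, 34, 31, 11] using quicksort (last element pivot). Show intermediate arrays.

Partition 1: pivot=11 at index 2 -> [0, -9, 11, 16, 34, 31, 22]
Partition 2: pivot=-9 at index 0 -> [-9, 0, 11, 16, 34, 31, 22]
Partition 3: pivot=22 at index 4 -> [-9, 0, 11, 16, 22, 31, 34]
Partition 4: pivot=34 at index 6 -> [-9, 0, 11, 16, 22, 31, 34]


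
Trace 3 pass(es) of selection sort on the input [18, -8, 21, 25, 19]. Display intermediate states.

Pass 1: Select minimum -8 at index 1, swap -> [-8, 18, 21, 25, 19]
Pass 2: Select minimum 18 at index 1, swap -> [-8, 18, 21, 25, 19]
Pass 3: Select minimum 19 at index 4, swap -> [-8, 18, 19, 25, 21]


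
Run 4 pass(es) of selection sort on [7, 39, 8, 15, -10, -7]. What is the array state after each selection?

Pass 1: Select minimum -10 at index 4, swap -> [-10, 39, 8, 15, 7, -7]
Pass 2: Select minimum -7 at index 5, swap -> [-10, -7, 8, 15, 7, 39]
Pass 3: Select minimum 7 at index 4, swap -> [-10, -7, 7, 15, 8, 39]
Pass 4: Select minimum 8 at index 4, swap -> [-10, -7, 7, 8, 15, 39]
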